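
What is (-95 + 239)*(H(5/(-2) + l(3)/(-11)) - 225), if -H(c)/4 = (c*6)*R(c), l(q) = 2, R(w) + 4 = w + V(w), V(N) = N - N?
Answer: -11413872/121 ≈ -94330.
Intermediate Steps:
V(N) = 0
R(w) = -4 + w (R(w) = -4 + (w + 0) = -4 + w)
H(c) = -24*c*(-4 + c) (H(c) = -4*c*6*(-4 + c) = -4*6*c*(-4 + c) = -24*c*(-4 + c))
(-95 + 239)*(H(5/(-2) + l(3)/(-11)) - 225) = (-95 + 239)*(24*(5/(-2) + 2/(-11))*(4 - (5/(-2) + 2/(-11))) - 225) = 144*(24*(5*(-½) + 2*(-1/11))*(4 - (5*(-½) + 2*(-1/11))) - 225) = 144*(24*(-5/2 - 2/11)*(4 - (-5/2 - 2/11)) - 225) = 144*(24*(-59/22)*(4 - 1*(-59/22)) - 225) = 144*(24*(-59/22)*(4 + 59/22) - 225) = 144*(24*(-59/22)*(147/22) - 225) = 144*(-52038/121 - 225) = 144*(-79263/121) = -11413872/121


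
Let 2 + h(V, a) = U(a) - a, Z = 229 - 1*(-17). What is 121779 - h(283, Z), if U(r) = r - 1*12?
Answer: 121793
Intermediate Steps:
Z = 246 (Z = 229 + 17 = 246)
U(r) = -12 + r (U(r) = r - 12 = -12 + r)
h(V, a) = -14 (h(V, a) = -2 + ((-12 + a) - a) = -2 - 12 = -14)
121779 - h(283, Z) = 121779 - 1*(-14) = 121779 + 14 = 121793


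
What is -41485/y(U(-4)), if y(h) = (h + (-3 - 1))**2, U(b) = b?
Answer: -41485/64 ≈ -648.20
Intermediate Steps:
y(h) = (-4 + h)**2 (y(h) = (h - 4)**2 = (-4 + h)**2)
-41485/y(U(-4)) = -41485/(-4 - 4)**2 = -41485/((-8)**2) = -41485/64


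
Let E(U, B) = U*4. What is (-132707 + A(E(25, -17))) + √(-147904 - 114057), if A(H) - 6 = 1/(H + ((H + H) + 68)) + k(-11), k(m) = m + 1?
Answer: -48837647/368 + I*√261961 ≈ -1.3271e+5 + 511.82*I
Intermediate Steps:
k(m) = 1 + m
E(U, B) = 4*U
A(H) = -4 + 1/(68 + 3*H) (A(H) = 6 + (1/(H + ((H + H) + 68)) + (1 - 11)) = 6 + (1/(H + (2*H + 68)) - 10) = 6 + (1/(H + (68 + 2*H)) - 10) = 6 + (1/(68 + 3*H) - 10) = 6 + (-10 + 1/(68 + 3*H)) = -4 + 1/(68 + 3*H))
(-132707 + A(E(25, -17))) + √(-147904 - 114057) = (-132707 + (-271 - 48*25)/(68 + 3*(4*25))) + √(-147904 - 114057) = (-132707 + (-271 - 12*100)/(68 + 3*100)) + √(-261961) = (-132707 + (-271 - 1200)/(68 + 300)) + I*√261961 = (-132707 - 1471/368) + I*√261961 = -48837647/368 + I*√261961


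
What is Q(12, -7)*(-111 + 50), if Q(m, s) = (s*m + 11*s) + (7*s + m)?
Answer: 12078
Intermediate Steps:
Q(m, s) = m + 18*s + m*s (Q(m, s) = (m*s + 11*s) + (m + 7*s) = (11*s + m*s) + (m + 7*s) = m + 18*s + m*s)
Q(12, -7)*(-111 + 50) = (12 + 18*(-7) + 12*(-7))*(-111 + 50) = (12 - 126 - 84)*(-61) = -198*(-61) = 12078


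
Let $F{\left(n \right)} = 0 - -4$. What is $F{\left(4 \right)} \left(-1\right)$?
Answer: $-4$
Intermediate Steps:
$F{\left(n \right)} = 4$ ($F{\left(n \right)} = 0 + 4 = 4$)
$F{\left(4 \right)} \left(-1\right) = 4 \left(-1\right) = -4$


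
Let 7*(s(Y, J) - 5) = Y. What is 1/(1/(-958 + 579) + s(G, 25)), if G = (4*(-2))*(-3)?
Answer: 2653/22354 ≈ 0.11868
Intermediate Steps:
G = 24 (G = -8*(-3) = 24)
s(Y, J) = 5 + Y/7
1/(1/(-958 + 579) + s(G, 25)) = 1/(1/(-958 + 579) + (5 + (⅐)*24)) = 1/(1/(-379) + (5 + 24/7)) = 1/(-1/379 + 59/7) = 1/(22354/2653) = 2653/22354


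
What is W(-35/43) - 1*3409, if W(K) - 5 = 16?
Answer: -3388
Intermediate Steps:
W(K) = 21 (W(K) = 5 + 16 = 21)
W(-35/43) - 1*3409 = 21 - 1*3409 = 21 - 3409 = -3388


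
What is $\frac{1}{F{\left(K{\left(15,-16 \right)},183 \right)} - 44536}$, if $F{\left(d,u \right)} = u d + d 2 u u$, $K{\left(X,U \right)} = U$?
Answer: $- \frac{1}{1119112} \approx -8.9357 \cdot 10^{-7}$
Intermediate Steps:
$F{\left(d,u \right)} = d u + 2 d u^{2}$ ($F{\left(d,u \right)} = d u + 2 d u u = d u + 2 d u^{2}$)
$\frac{1}{F{\left(K{\left(15,-16 \right)},183 \right)} - 44536} = \frac{1}{\left(-16\right) 183 \left(1 + 2 \cdot 183\right) - 44536} = \frac{1}{\left(-16\right) 183 \left(1 + 366\right) - 44536} = \frac{1}{\left(-16\right) 183 \cdot 367 - 44536} = \frac{1}{-1074576 - 44536} = \frac{1}{-1119112} = - \frac{1}{1119112}$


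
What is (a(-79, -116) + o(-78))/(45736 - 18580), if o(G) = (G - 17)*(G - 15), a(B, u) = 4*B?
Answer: 8519/27156 ≈ 0.31371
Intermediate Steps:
o(G) = (-17 + G)*(-15 + G)
(a(-79, -116) + o(-78))/(45736 - 18580) = (4*(-79) + (255 + (-78)**2 - 32*(-78)))/(45736 - 18580) = (-316 + (255 + 6084 + 2496))/27156 = (-316 + 8835)*(1/27156) = 8519*(1/27156) = 8519/27156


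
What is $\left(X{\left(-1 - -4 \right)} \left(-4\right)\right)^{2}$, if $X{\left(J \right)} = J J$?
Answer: $1296$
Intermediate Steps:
$X{\left(J \right)} = J^{2}$
$\left(X{\left(-1 - -4 \right)} \left(-4\right)\right)^{2} = \left(\left(-1 - -4\right)^{2} \left(-4\right)\right)^{2} = \left(\left(-1 + 4\right)^{2} \left(-4\right)\right)^{2} = \left(3^{2} \left(-4\right)\right)^{2} = \left(9 \left(-4\right)\right)^{2} = \left(-36\right)^{2} = 1296$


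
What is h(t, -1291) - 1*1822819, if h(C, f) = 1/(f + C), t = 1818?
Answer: -960625612/527 ≈ -1.8228e+6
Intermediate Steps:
h(C, f) = 1/(C + f)
h(t, -1291) - 1*1822819 = 1/(1818 - 1291) - 1*1822819 = 1/527 - 1822819 = -960625612/527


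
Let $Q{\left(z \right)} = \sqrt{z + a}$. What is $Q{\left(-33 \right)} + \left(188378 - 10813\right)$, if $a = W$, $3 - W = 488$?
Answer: $177565 + i \sqrt{518} \approx 1.7757 \cdot 10^{5} + 22.76 i$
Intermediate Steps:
$W = -485$ ($W = 3 - 488 = -485$)
$a = -485$
$Q{\left(z \right)} = \sqrt{-485 + z}$ ($Q{\left(z \right)} = \sqrt{z - 485} = \sqrt{-485 + z}$)
$Q{\left(-33 \right)} + \left(188378 - 10813\right) = \sqrt{-485 - 33} + \left(188378 - 10813\right) = \sqrt{-518} + \left(188378 - 10813\right) = i \sqrt{518} + 177565 = 177565 + i \sqrt{518}$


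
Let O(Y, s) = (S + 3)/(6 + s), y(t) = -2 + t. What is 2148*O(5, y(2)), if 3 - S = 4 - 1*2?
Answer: 1432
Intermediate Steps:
S = 1 (S = 3 - (4 - 1*2) = 3 - (4 - 2) = 3 - 1*2 = 3 - 2 = 1)
O(Y, s) = 4/(6 + s) (O(Y, s) = (1 + 3)/(6 + s) = 4/(6 + s))
2148*O(5, y(2)) = 2148*(4/(6 + (-2 + 2))) = 2148*(4/(6 + 0)) = 2148*(4/6) = 2148*(4*(⅙)) = 2148*(⅔) = 1432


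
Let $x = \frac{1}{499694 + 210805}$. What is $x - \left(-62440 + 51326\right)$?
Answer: $\frac{7896485887}{710499} \approx 11114.0$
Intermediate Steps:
$x = \frac{1}{710499} \approx 1.4075 \cdot 10^{-6}$
$x - \left(-62440 + 51326\right) = \frac{1}{710499} - \left(-62440 + 51326\right) = \frac{1}{710499} - -11114 = \frac{1}{710499} + 11114 = \frac{7896485887}{710499}$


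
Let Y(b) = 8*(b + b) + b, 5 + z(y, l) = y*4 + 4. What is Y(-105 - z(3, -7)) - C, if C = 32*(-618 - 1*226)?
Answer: 25036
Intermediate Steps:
z(y, l) = -1 + 4*y (z(y, l) = -5 + (y*4 + 4) = -5 + (4*y + 4) = -5 + (4 + 4*y) = -1 + 4*y)
Y(b) = 17*b (Y(b) = 8*(2*b) + b = 16*b + b = 17*b)
C = -27008 (C = 32*(-618 - 226) = 32*(-844) = -27008)
Y(-105 - z(3, -7)) - C = 17*(-105 - (-1 + 4*3)) - 1*(-27008) = 17*(-105 - (-1 + 12)) + 27008 = 17*(-105 - 1*11) + 27008 = 17*(-105 - 11) + 27008 = 17*(-116) + 27008 = -1972 + 27008 = 25036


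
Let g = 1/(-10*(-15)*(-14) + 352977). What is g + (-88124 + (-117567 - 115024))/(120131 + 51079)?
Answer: -7502089723/4004910078 ≈ -1.8732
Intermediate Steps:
g = 1/350877 (g = 1/(150*(-14) + 352977) = 1/(-2100 + 352977) = 1/350877 ≈ 2.8500e-6)
g + (-88124 + (-117567 - 115024))/(120131 + 51079) = 1/350877 + (-88124 + (-117567 - 115024))/(120131 + 51079) = 1/350877 + (-88124 - 232591)/171210 = 1/350877 - 320715*1/171210 = 1/350877 - 21381/11414 = -7502089723/4004910078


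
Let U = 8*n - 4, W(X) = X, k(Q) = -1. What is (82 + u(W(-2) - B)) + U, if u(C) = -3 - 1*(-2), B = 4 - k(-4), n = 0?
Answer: 77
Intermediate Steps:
B = 5 (B = 4 - 1*(-1) = 4 + 1 = 5)
U = -4 (U = 8*0 - 4 = 0 - 4 = -4)
u(C) = -1 (u(C) = -3 + 2 = -1)
(82 + u(W(-2) - B)) + U = (82 - 1) - 4 = 81 - 4 = 77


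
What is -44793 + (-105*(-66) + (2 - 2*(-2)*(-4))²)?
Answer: -37667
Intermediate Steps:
-44793 + (-105*(-66) + (2 - 2*(-2)*(-4))²) = -44793 + (6930 + (2 + 4*(-4))²) = -44793 + (6930 + (2 - 16)²) = -44793 + (6930 + (-14)²) = -44793 + (6930 + 196) = -44793 + 7126 = -37667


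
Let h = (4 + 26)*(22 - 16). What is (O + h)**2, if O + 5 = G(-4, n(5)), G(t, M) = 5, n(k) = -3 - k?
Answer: 32400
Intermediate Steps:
O = 0 (O = -5 + 5 = 0)
h = 180 (h = 30*6 = 180)
(O + h)**2 = (0 + 180)**2 = 180**2 = 32400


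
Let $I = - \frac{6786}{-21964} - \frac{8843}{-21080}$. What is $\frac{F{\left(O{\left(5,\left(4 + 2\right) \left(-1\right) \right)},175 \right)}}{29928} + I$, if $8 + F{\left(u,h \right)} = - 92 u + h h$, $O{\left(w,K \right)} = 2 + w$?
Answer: $\frac{7344223229}{4245311740} \approx 1.73$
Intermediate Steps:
$I = \frac{4959949}{6808840}$ ($I = \left(-6786\right) \left(- \frac{1}{21964}\right) - - \frac{8843}{21080} = \frac{3393}{10982} + \frac{8843}{21080} = \frac{4959949}{6808840} \approx 0.72846$)
$F{\left(u,h \right)} = -8 + h^{2} - 92 u$ ($F{\left(u,h \right)} = -8 + \left(- 92 u + h h\right) = -8 + \left(- 92 u + h^{2}\right) = -8 + \left(h^{2} - 92 u\right) = -8 + h^{2} - 92 u$)
$\frac{F{\left(O{\left(5,\left(4 + 2\right) \left(-1\right) \right)},175 \right)}}{29928} + I = \frac{-8 + 175^{2} - 92 \left(2 + 5\right)}{29928} + \frac{4959949}{6808840} = \left(-8 + 30625 - 644\right) \frac{1}{29928} + \frac{4959949}{6808840} = 29973 \cdot \frac{1}{29928} + \frac{4959949}{6808840} = \frac{9991}{9976} + \frac{4959949}{6808840} = \frac{7344223229}{4245311740}$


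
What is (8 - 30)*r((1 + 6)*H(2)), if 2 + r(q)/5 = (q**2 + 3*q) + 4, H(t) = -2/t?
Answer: -3300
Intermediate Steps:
r(q) = 10 + 5*q**2 + 15*q (r(q) = -10 + 5*((q**2 + 3*q) + 4) = -10 + 5*(4 + q**2 + 3*q) = -10 + (20 + 5*q**2 + 15*q) = 10 + 5*q**2 + 15*q)
(8 - 30)*r((1 + 6)*H(2)) = (8 - 30)*(10 + 5*((1 + 6)*(-2/2))**2 + 15*((1 + 6)*(-2/2))) = -22*(10 + 5*(7*(-2*1/2))**2 + 15*(7*(-2*1/2))) = -22*(10 + 5*(7*(-1))**2 + 15*(7*(-1))) = -22*(10 + 5*(-7)**2 + 15*(-7)) = -22*(10 + 5*49 - 105) = -22*(10 + 245 - 105) = -22*150 = -3300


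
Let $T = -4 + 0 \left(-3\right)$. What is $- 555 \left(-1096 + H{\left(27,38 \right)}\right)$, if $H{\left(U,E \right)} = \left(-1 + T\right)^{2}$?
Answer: $594405$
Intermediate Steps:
$T = -4$ ($T = -4 + 0 = -4$)
$H{\left(U,E \right)} = 25$ ($H{\left(U,E \right)} = \left(-1 - 4\right)^{2} = \left(-5\right)^{2} = 25$)
$- 555 \left(-1096 + H{\left(27,38 \right)}\right) = - 555 \left(-1096 + 25\right) = \left(-555\right) \left(-1071\right) = 594405$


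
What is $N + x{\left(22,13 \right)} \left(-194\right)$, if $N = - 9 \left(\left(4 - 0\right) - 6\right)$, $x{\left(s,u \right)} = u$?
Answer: $-2504$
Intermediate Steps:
$N = 18$ ($N = - 9 \left(\left(4 + 0\right) - 6\right) = - 9 \left(4 - 6\right) = \left(-9\right) \left(-2\right) = 18$)
$N + x{\left(22,13 \right)} \left(-194\right) = 18 + 13 \left(-194\right) = 18 - 2522 = -2504$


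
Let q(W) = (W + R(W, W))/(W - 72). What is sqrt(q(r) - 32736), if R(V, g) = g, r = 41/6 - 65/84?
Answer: I*sqrt(1004363174158)/5539 ≈ 180.93*I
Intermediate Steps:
r = 509/84 (r = 41*(1/6) - 65*1/84 = 41/6 - 65/84 = 509/84 ≈ 6.0595)
q(W) = 2*W/(-72 + W) (q(W) = (W + W)/(W - 72) = (2*W)/(-72 + W) = 2*W/(-72 + W))
sqrt(q(r) - 32736) = sqrt(2*(509/84)/(-72 + 509/84) - 32736) = sqrt(2*(509/84)/(-5539/84) - 32736) = sqrt(2*(509/84)*(-84/5539) - 32736) = sqrt(-1018/5539 - 32736) = sqrt(-181325722/5539) = I*sqrt(1004363174158)/5539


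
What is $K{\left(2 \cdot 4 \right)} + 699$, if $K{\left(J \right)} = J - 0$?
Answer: $707$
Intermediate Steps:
$K{\left(J \right)} = J$ ($K{\left(J \right)} = J + 0 = J$)
$K{\left(2 \cdot 4 \right)} + 699 = 2 \cdot 4 + 699 = 8 + 699 = 707$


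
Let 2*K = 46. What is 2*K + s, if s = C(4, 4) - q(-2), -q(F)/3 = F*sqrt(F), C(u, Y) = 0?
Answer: 46 - 6*I*sqrt(2) ≈ 46.0 - 8.4853*I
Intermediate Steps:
q(F) = -3*F**(3/2) (q(F) = -3*F*sqrt(F) = -3*F**(3/2))
K = 23 (K = (1/2)*46 = 23)
s = -6*I*sqrt(2) (s = 0 - (-3)*(-2)**(3/2) = 0 - (-3)*(-2*I*sqrt(2)) = 0 - 6*I*sqrt(2) = -6*I*sqrt(2) ≈ -8.4853*I)
2*K + s = 2*23 - 6*I*sqrt(2) = 46 - 6*I*sqrt(2)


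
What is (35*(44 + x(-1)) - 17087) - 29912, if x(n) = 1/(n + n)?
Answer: -90953/2 ≈ -45477.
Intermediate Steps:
x(n) = 1/(2*n)
(35*(44 + x(-1)) - 17087) - 29912 = (35*(44 + (½)/(-1)) - 17087) - 29912 = (35*(44 + (½)*(-1)) - 17087) - 29912 = (35*(44 - ½) - 17087) - 29912 = (35*(87/2) - 17087) - 29912 = (3045/2 - 17087) - 29912 = -31129/2 - 29912 = -90953/2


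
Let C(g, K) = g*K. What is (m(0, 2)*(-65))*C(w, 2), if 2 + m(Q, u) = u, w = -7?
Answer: 0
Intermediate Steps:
C(g, K) = K*g
m(Q, u) = -2 + u
(m(0, 2)*(-65))*C(w, 2) = ((-2 + 2)*(-65))*(2*(-7)) = (0*(-65))*(-14) = 0*(-14) = 0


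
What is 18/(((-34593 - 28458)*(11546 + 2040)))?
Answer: -3/142768481 ≈ -2.1013e-8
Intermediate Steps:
18/(((-34593 - 28458)*(11546 + 2040))) = 18/((-63051*13586)) = 18/(-856610886) = 18*(-1/856610886) = -3/142768481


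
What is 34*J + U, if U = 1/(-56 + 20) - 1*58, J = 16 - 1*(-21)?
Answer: 43199/36 ≈ 1200.0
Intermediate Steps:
J = 37 (J = 16 + 21 = 37)
U = -2089/36 (U = 1/(-36) - 58 = -1/36 - 58 = -2089/36 ≈ -58.028)
34*J + U = 34*37 - 2089/36 = 1258 - 2089/36 = 43199/36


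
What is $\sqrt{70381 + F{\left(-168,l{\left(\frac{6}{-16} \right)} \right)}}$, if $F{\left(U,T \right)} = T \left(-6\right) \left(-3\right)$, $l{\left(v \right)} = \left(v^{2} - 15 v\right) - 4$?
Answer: $\frac{\sqrt{4506418}}{8} \approx 265.35$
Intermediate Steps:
$l{\left(v \right)} = -4 + v^{2} - 15 v$
$F{\left(U,T \right)} = 18 T$ ($F{\left(U,T \right)} = - 6 T \left(-3\right) = 18 T$)
$\sqrt{70381 + F{\left(-168,l{\left(\frac{6}{-16} \right)} \right)}} = \sqrt{70381 + 18 \left(-4 + \left(\frac{6}{-16}\right)^{2} - 15 \frac{6}{-16}\right)} = \sqrt{70381 + 18 \left(-4 + \left(6 \left(- \frac{1}{16}\right)\right)^{2} - 15 \cdot 6 \left(- \frac{1}{16}\right)\right)} = \sqrt{70381 + 18 \left(-4 + \left(- \frac{3}{8}\right)^{2} - - \frac{45}{8}\right)} = \sqrt{70381 + 18 \left(-4 + \frac{9}{64} + \frac{45}{8}\right)} = \sqrt{70381 + 18 \cdot \frac{113}{64}} = \sqrt{70381 + \frac{1017}{32}} = \sqrt{\frac{2253209}{32}} = \frac{\sqrt{4506418}}{8}$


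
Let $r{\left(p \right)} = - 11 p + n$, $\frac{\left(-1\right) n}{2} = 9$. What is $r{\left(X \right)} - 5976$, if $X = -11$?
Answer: $-5873$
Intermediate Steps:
$n = -18$ ($n = \left(-2\right) 9 = -18$)
$r{\left(p \right)} = -18 - 11 p$ ($r{\left(p \right)} = - 11 p - 18 = -18 - 11 p$)
$r{\left(X \right)} - 5976 = \left(-18 - -121\right) - 5976 = \left(-18 + 121\right) - 5976 = 103 - 5976 = -5873$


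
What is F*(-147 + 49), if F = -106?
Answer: 10388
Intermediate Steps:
F*(-147 + 49) = -106*(-147 + 49) = -106*(-98) = 10388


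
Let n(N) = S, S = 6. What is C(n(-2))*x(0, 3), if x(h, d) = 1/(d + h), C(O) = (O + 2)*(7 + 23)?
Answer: 80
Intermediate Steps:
n(N) = 6
C(O) = 60 + 30*O (C(O) = (2 + O)*30 = 60 + 30*O)
C(n(-2))*x(0, 3) = (60 + 30*6)/(3 + 0) = (60 + 180)/3 = 240*(⅓) = 80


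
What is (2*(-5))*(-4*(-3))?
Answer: -120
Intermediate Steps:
(2*(-5))*(-4*(-3)) = -10*12 = -120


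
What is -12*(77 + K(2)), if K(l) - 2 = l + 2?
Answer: -996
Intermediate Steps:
K(l) = 4 + l (K(l) = 2 + (l + 2) = 2 + (2 + l) = 4 + l)
-12*(77 + K(2)) = -12*(77 + (4 + 2)) = -12*(77 + 6) = -12*83 = -996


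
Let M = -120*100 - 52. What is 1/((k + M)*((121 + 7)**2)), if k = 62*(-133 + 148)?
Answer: -1/182222848 ≈ -5.4878e-9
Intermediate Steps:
M = -12052 (M = -12000 - 52 = -12052)
k = 930 (k = 62*15 = 930)
1/((k + M)*((121 + 7)**2)) = 1/((930 - 12052)*((121 + 7)**2)) = 1/((-11122)*(128**2)) = -1/11122/16384 = -1/11122*1/16384 = -1/182222848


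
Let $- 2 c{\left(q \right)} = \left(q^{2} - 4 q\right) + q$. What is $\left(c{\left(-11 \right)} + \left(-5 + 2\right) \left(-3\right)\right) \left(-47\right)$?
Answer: $3196$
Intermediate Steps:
$c{\left(q \right)} = - \frac{q^{2}}{2} + \frac{3 q}{2}$ ($c{\left(q \right)} = - \frac{\left(q^{2} - 4 q\right) + q}{2} = - \frac{q^{2} - 3 q}{2} = - \frac{q^{2}}{2} + \frac{3 q}{2}$)
$\left(c{\left(-11 \right)} + \left(-5 + 2\right) \left(-3\right)\right) \left(-47\right) = \left(\frac{1}{2} \left(-11\right) \left(3 - -11\right) + \left(-5 + 2\right) \left(-3\right)\right) \left(-47\right) = \left(\frac{1}{2} \left(-11\right) \left(3 + 11\right) - -9\right) \left(-47\right) = \left(\frac{1}{2} \left(-11\right) 14 + 9\right) \left(-47\right) = \left(-77 + 9\right) \left(-47\right) = \left(-68\right) \left(-47\right) = 3196$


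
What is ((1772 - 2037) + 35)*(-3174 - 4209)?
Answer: 1698090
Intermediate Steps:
((1772 - 2037) + 35)*(-3174 - 4209) = (-265 + 35)*(-7383) = -230*(-7383) = 1698090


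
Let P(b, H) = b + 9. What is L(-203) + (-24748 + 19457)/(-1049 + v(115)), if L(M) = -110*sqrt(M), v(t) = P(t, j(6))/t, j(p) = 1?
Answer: 608465/120511 - 110*I*sqrt(203) ≈ 5.049 - 1567.3*I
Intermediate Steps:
P(b, H) = 9 + b
v(t) = (9 + t)/t
L(-203) + (-24748 + 19457)/(-1049 + v(115)) = -110*I*sqrt(203) + (-24748 + 19457)/(-1049 + (9 + 115)/115) = -110*I*sqrt(203) - 5291/(-1049 + (1/115)*124) = -110*I*sqrt(203) - 5291/(-1049 + 124/115) = -110*I*sqrt(203) - 5291/(-120511/115) = -110*I*sqrt(203) - 5291*(-115/120511) = -110*I*sqrt(203) + 608465/120511 = 608465/120511 - 110*I*sqrt(203)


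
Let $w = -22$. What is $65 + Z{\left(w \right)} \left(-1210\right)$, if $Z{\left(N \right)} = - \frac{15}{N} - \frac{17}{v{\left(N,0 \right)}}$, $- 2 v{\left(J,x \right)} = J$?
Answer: $1110$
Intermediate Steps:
$v{\left(J,x \right)} = - \frac{J}{2}$
$Z{\left(N \right)} = \frac{19}{N}$ ($Z{\left(N \right)} = - \frac{15}{N} - \frac{17}{\left(- \frac{1}{2}\right) N} = - \frac{15}{N} - 17 \left(- \frac{2}{N}\right) = - \frac{15}{N} + \frac{34}{N} = \frac{19}{N}$)
$65 + Z{\left(w \right)} \left(-1210\right) = 65 + \frac{19}{-22} \left(-1210\right) = 65 + 19 \left(- \frac{1}{22}\right) \left(-1210\right) = 65 - -1045 = 65 + 1045 = 1110$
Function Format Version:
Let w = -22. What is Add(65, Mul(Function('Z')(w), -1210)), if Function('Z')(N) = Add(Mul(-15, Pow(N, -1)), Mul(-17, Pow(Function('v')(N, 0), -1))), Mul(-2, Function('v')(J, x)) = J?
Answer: 1110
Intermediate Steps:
Function('v')(J, x) = Mul(Rational(-1, 2), J)
Function('Z')(N) = Mul(19, Pow(N, -1)) (Function('Z')(N) = Add(Mul(-15, Pow(N, -1)), Mul(-17, Pow(Mul(Rational(-1, 2), N), -1))) = Add(Mul(-15, Pow(N, -1)), Mul(-17, Mul(-2, Pow(N, -1)))) = Add(Mul(-15, Pow(N, -1)), Mul(34, Pow(N, -1))) = Mul(19, Pow(N, -1)))
Add(65, Mul(Function('Z')(w), -1210)) = Add(65, Mul(Mul(19, Pow(-22, -1)), -1210)) = Add(65, Mul(Mul(19, Rational(-1, 22)), -1210)) = Add(65, Mul(Rational(-19, 22), -1210)) = Add(65, 1045) = 1110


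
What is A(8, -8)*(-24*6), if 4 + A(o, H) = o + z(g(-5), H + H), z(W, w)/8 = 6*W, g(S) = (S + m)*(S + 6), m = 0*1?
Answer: 33984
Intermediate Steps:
m = 0
g(S) = S*(6 + S) (g(S) = (S + 0)*(S + 6) = S*(6 + S))
z(W, w) = 48*W (z(W, w) = 8*(6*W) = 48*W)
A(o, H) = -244 + o (A(o, H) = -4 + (o + 48*(-5*(6 - 5))) = -4 + (o + 48*(-5*1)) = -4 + (o + 48*(-5)) = -4 + (o - 240) = -4 + (-240 + o) = -244 + o)
A(8, -8)*(-24*6) = (-244 + 8)*(-24*6) = -236*(-144) = 33984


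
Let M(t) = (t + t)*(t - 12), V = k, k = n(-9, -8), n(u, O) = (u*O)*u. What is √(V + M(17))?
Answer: I*√478 ≈ 21.863*I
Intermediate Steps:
n(u, O) = O*u² (n(u, O) = (O*u)*u = O*u²)
k = -648 (k = -8*(-9)² = -8*81 = -648)
V = -648
M(t) = 2*t*(-12 + t) (M(t) = (2*t)*(-12 + t) = 2*t*(-12 + t))
√(V + M(17)) = √(-648 + 2*17*(-12 + 17)) = √(-648 + 2*17*5) = √(-648 + 170) = √(-478) = I*√478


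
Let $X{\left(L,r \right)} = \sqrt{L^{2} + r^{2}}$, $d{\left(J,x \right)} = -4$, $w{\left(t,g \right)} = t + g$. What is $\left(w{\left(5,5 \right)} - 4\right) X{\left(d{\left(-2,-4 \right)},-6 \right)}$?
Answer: $12 \sqrt{13} \approx 43.267$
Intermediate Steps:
$w{\left(t,g \right)} = g + t$
$\left(w{\left(5,5 \right)} - 4\right) X{\left(d{\left(-2,-4 \right)},-6 \right)} = \left(\left(5 + 5\right) - 4\right) \sqrt{\left(-4\right)^{2} + \left(-6\right)^{2}} = \left(10 - 4\right) \sqrt{16 + 36} = 6 \sqrt{52} = 6 \cdot 2 \sqrt{13} = 12 \sqrt{13}$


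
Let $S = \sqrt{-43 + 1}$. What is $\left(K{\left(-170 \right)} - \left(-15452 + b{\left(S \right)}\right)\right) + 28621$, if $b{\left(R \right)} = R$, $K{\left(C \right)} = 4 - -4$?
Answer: $44081 - i \sqrt{42} \approx 44081.0 - 6.4807 i$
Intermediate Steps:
$K{\left(C \right)} = 8$ ($K{\left(C \right)} = 4 + 4 = 8$)
$S = i \sqrt{42}$ ($S = \sqrt{-42} = i \sqrt{42} \approx 6.4807 i$)
$\left(K{\left(-170 \right)} - \left(-15452 + b{\left(S \right)}\right)\right) + 28621 = \left(8 + \left(15452 - i \sqrt{42}\right)\right) + 28621 = \left(15460 - i \sqrt{42}\right) + 28621 = 44081 - i \sqrt{42}$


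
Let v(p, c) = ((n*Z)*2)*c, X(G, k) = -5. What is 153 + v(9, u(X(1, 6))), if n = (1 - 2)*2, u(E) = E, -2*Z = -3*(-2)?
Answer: 93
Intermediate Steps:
Z = -3 (Z = -(-3)*(-2)/2 = -1/2*6 = -3)
n = -2 (n = -1*2 = -2)
v(p, c) = 12*c (v(p, c) = (-2*(-3)*2)*c = (6*2)*c = 12*c)
153 + v(9, u(X(1, 6))) = 153 + 12*(-5) = 153 - 60 = 93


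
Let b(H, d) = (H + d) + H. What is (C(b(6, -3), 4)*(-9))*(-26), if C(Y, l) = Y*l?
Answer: 8424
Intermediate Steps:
b(H, d) = d + 2*H
(C(b(6, -3), 4)*(-9))*(-26) = (((-3 + 2*6)*4)*(-9))*(-26) = (((-3 + 12)*4)*(-9))*(-26) = ((9*4)*(-9))*(-26) = (36*(-9))*(-26) = -324*(-26) = 8424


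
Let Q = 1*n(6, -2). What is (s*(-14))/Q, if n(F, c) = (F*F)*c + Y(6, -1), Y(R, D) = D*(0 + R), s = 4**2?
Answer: 112/39 ≈ 2.8718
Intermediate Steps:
s = 16
Y(R, D) = D*R
n(F, c) = -6 + c*F**2 (n(F, c) = (F*F)*c - 1*6 = F**2*c - 6 = c*F**2 - 6 = -6 + c*F**2)
Q = -78 (Q = 1*(-6 - 2*6**2) = 1*(-6 - 2*36) = 1*(-6 - 72) = 1*(-78) = -78)
(s*(-14))/Q = (16*(-14))/(-78) = -224*(-1/78) = 112/39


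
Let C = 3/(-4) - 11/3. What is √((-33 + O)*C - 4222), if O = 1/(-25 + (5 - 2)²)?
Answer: I*√2347761/24 ≈ 63.843*I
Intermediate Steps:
C = -53/12 (C = 3*(-¼) - 11*⅓ = -¾ - 11/3 = -53/12 ≈ -4.4167)
O = -1/16 (O = 1/(-25 + 3²) = 1/(-25 + 9) = 1/(-16) = -1/16 ≈ -0.062500)
√((-33 + O)*C - 4222) = √((-33 - 1/16)*(-53/12) - 4222) = √(-529/16*(-53/12) - 4222) = √(28037/192 - 4222) = √(-782587/192) = I*√2347761/24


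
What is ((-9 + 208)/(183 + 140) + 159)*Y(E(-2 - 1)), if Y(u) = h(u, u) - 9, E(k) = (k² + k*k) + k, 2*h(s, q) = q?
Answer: -77334/323 ≈ -239.42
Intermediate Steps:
h(s, q) = q/2
E(k) = k + 2*k² (E(k) = (k² + k²) + k = 2*k² + k = k + 2*k²)
Y(u) = -9 + u/2 (Y(u) = u/2 - 9 = -9 + u/2)
((-9 + 208)/(183 + 140) + 159)*Y(E(-2 - 1)) = ((-9 + 208)/(183 + 140) + 159)*(-9 + ((-2 - 1)*(1 + 2*(-2 - 1)))/2) = (199/323 + 159)*(-9 + (-3*(1 + 2*(-3)))/2) = (199*(1/323) + 159)*(-9 + (-3*(1 - 6))/2) = (199/323 + 159)*(-9 + (-3*(-5))/2) = 51556*(-9 + (½)*15)/323 = 51556*(-9 + 15/2)/323 = (51556/323)*(-3/2) = -77334/323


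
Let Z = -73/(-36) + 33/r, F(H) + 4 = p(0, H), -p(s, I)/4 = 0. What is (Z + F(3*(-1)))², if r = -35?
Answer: 13490929/1587600 ≈ 8.4977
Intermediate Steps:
p(s, I) = 0 (p(s, I) = -4*0 = 0)
F(H) = -4 (F(H) = -4 + 0 = -4)
Z = 1367/1260 (Z = -73/(-36) + 33/(-35) = -73*(-1/36) + 33*(-1/35) = 73/36 - 33/35 = 1367/1260 ≈ 1.0849)
(Z + F(3*(-1)))² = (1367/1260 - 4)² = (-3673/1260)² = 13490929/1587600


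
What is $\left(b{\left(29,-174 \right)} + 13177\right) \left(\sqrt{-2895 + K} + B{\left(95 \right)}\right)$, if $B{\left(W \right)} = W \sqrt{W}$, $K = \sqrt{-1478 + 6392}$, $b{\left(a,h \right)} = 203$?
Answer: $13380 \sqrt{-2895 + 3 \sqrt{546}} + 1271100 \sqrt{95} \approx 1.2389 \cdot 10^{7} + 7.1114 \cdot 10^{5} i$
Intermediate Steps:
$K = 3 \sqrt{546}$ ($K = \sqrt{4914} = 3 \sqrt{546} \approx 70.1$)
$B{\left(W \right)} = W^{\frac{3}{2}}$
$\left(b{\left(29,-174 \right)} + 13177\right) \left(\sqrt{-2895 + K} + B{\left(95 \right)}\right) = \left(203 + 13177\right) \left(\sqrt{-2895 + 3 \sqrt{546}} + 95^{\frac{3}{2}}\right) = 13380 \left(\sqrt{-2895 + 3 \sqrt{546}} + 95 \sqrt{95}\right) = 13380 \sqrt{-2895 + 3 \sqrt{546}} + 1271100 \sqrt{95}$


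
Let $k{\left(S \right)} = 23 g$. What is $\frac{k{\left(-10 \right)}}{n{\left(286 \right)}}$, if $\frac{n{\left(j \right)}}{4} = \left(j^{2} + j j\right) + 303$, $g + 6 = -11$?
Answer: $- \frac{391}{655580} \approx -0.00059642$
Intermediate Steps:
$g = -17$ ($g = -6 - 11 = -17$)
$n{\left(j \right)} = 1212 + 8 j^{2}$ ($n{\left(j \right)} = 4 \left(\left(j^{2} + j j\right) + 303\right) = 4 \left(\left(j^{2} + j^{2}\right) + 303\right) = 4 \left(2 j^{2} + 303\right) = 4 \left(303 + 2 j^{2}\right) = 1212 + 8 j^{2}$)
$k{\left(S \right)} = -391$ ($k{\left(S \right)} = 23 \left(-17\right) = -391$)
$\frac{k{\left(-10 \right)}}{n{\left(286 \right)}} = - \frac{391}{1212 + 8 \cdot 286^{2}} = - \frac{391}{1212 + 8 \cdot 81796} = - \frac{391}{1212 + 654368} = - \frac{391}{655580}$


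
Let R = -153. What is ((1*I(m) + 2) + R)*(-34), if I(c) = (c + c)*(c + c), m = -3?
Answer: 3910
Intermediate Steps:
I(c) = 4*c² (I(c) = (2*c)*(2*c) = 4*c²)
((1*I(m) + 2) + R)*(-34) = ((1*(4*(-3)²) + 2) - 153)*(-34) = ((1*(4*9) + 2) - 153)*(-34) = ((1*36 + 2) - 153)*(-34) = ((36 + 2) - 153)*(-34) = (38 - 153)*(-34) = -115*(-34) = 3910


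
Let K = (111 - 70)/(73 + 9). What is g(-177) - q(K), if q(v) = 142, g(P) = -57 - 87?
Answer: -286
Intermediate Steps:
g(P) = -144
K = ½ (K = 41/82 = 41*(1/82) = ½ ≈ 0.50000)
g(-177) - q(K) = -144 - 1*142 = -144 - 142 = -286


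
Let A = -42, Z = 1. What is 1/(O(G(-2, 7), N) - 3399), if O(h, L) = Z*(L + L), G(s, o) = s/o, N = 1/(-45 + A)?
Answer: -87/295715 ≈ -0.00029420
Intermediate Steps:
N = -1/87 (N = 1/(-45 - 42) = 1/(-87) = -1/87 ≈ -0.011494)
O(h, L) = 2*L (O(h, L) = 1*(L + L) = 1*(2*L) = 2*L)
1/(O(G(-2, 7), N) - 3399) = 1/(2*(-1/87) - 3399) = 1/(-2/87 - 3399) = 1/(-295715/87) = -87/295715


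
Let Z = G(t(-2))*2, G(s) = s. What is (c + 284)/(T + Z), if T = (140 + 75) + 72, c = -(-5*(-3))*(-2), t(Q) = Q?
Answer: 314/283 ≈ 1.1095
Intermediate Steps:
c = 30 (c = -15*(-2) = -1*(-30) = 30)
T = 287 (T = 215 + 72 = 287)
Z = -4 (Z = -2*2 = -4)
(c + 284)/(T + Z) = (30 + 284)/(287 - 4) = 314/283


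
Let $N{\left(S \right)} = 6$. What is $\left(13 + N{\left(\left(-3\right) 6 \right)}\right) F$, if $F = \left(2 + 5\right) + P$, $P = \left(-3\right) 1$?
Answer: $76$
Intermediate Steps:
$P = -3$
$F = 4$ ($F = \left(2 + 5\right) - 3 = 7 - 3 = 4$)
$\left(13 + N{\left(\left(-3\right) 6 \right)}\right) F = \left(13 + 6\right) 4 = 19 \cdot 4 = 76$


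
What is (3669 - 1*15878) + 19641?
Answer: 7432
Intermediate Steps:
(3669 - 1*15878) + 19641 = (3669 - 15878) + 19641 = -12209 + 19641 = 7432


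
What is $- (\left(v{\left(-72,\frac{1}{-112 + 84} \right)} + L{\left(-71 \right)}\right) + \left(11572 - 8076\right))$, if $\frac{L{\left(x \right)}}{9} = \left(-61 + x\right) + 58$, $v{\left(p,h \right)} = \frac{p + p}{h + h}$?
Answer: $-4846$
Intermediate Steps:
$v{\left(p,h \right)} = \frac{p}{h}$ ($v{\left(p,h \right)} = \frac{2 p}{2 h} = 2 p \frac{1}{2 h} = \frac{p}{h}$)
$L{\left(x \right)} = -27 + 9 x$ ($L{\left(x \right)} = 9 \left(\left(-61 + x\right) + 58\right) = 9 \left(-3 + x\right) = -27 + 9 x$)
$- (\left(v{\left(-72,\frac{1}{-112 + 84} \right)} + L{\left(-71 \right)}\right) + \left(11572 - 8076\right)) = - (\left(- \frac{72}{\frac{1}{-112 + 84}} + \left(-27 + 9 \left(-71\right)\right)\right) + \left(11572 - 8076\right)) = - (\left(- \frac{72}{\frac{1}{-28}} - 666\right) + 3496) = - (\left(- \frac{72}{- \frac{1}{28}} - 666\right) + 3496) = - (\left(\left(-72\right) \left(-28\right) - 666\right) + 3496) = - (\left(2016 - 666\right) + 3496) = - (1350 + 3496) = \left(-1\right) 4846 = -4846$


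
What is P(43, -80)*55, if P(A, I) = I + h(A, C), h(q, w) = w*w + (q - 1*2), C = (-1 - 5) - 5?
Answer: 4510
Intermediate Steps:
C = -11 (C = -6 - 5 = -11)
h(q, w) = -2 + q + w² (h(q, w) = w² + (q - 2) = w² + (-2 + q) = -2 + q + w²)
P(A, I) = 119 + A + I (P(A, I) = I + (-2 + A + (-11)²) = I + (-2 + A + 121) = I + (119 + A) = 119 + A + I)
P(43, -80)*55 = (119 + 43 - 80)*55 = 82*55 = 4510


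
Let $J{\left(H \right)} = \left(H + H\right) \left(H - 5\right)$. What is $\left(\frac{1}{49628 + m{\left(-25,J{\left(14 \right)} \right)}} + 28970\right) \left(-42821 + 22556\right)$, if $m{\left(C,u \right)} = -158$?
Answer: $- \frac{1936180112251}{3298} \approx -5.8708 \cdot 10^{8}$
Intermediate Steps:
$J{\left(H \right)} = 2 H \left(-5 + H\right)$
$\left(\frac{1}{49628 + m{\left(-25,J{\left(14 \right)} \right)}} + 28970\right) \left(-42821 + 22556\right) = \left(\frac{1}{49628 - 158} + 28970\right) \left(-42821 + 22556\right) = \left(\frac{1}{49470} + 28970\right) \left(-20265\right) = \frac{1433145901}{49470} \left(-20265\right) = - \frac{1936180112251}{3298}$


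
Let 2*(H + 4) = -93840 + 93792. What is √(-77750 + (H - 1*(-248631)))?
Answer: √170853 ≈ 413.34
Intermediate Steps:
H = -28 (H = -4 + (-93840 + 93792)/2 = -4 + (½)*(-48) = -4 - 24 = -28)
√(-77750 + (H - 1*(-248631))) = √(-77750 + (-28 - 1*(-248631))) = √(-77750 + (-28 + 248631)) = √(-77750 + 248603) = √170853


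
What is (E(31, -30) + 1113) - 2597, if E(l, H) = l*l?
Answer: -523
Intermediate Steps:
E(l, H) = l**2
(E(31, -30) + 1113) - 2597 = (31**2 + 1113) - 2597 = (961 + 1113) - 2597 = 2074 - 2597 = -523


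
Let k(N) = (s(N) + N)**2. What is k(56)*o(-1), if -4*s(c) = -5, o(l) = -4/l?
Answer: 52441/4 ≈ 13110.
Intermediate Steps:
s(c) = 5/4 (s(c) = -1/4*(-5) = 5/4)
k(N) = (5/4 + N)**2
k(56)*o(-1) = ((5 + 4*56)**2/16)*(-4/(-1)) = ((5 + 224)**2/16)*(-4*(-1)) = ((1/16)*229**2)*4 = ((1/16)*52441)*4 = (52441/16)*4 = 52441/4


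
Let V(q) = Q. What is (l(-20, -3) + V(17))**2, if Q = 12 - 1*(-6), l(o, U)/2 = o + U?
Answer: 784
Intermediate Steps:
l(o, U) = 2*U + 2*o (l(o, U) = 2*(o + U) = 2*(U + o) = 2*U + 2*o)
Q = 18 (Q = 12 + 6 = 18)
V(q) = 18
(l(-20, -3) + V(17))**2 = ((2*(-3) + 2*(-20)) + 18)**2 = ((-6 - 40) + 18)**2 = (-46 + 18)**2 = (-28)**2 = 784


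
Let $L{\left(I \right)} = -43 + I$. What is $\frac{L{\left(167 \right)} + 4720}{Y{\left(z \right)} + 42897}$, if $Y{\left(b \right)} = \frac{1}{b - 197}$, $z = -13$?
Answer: $\frac{1017240}{9008369} \approx 0.11292$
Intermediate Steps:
$Y{\left(b \right)} = \frac{1}{-197 + b}$
$\frac{L{\left(167 \right)} + 4720}{Y{\left(z \right)} + 42897} = \frac{\left(-43 + 167\right) + 4720}{\frac{1}{-197 - 13} + 42897} = \frac{124 + 4720}{\frac{1}{-210} + 42897} = \frac{4844}{- \frac{1}{210} + 42897} = \frac{4844}{\frac{9008369}{210}} = 4844 \cdot \frac{210}{9008369} = \frac{1017240}{9008369}$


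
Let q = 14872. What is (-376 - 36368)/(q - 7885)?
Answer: -12248/2329 ≈ -5.2589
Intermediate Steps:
(-376 - 36368)/(q - 7885) = (-376 - 36368)/(14872 - 7885) = -36744/6987 = -36744*1/6987 = -12248/2329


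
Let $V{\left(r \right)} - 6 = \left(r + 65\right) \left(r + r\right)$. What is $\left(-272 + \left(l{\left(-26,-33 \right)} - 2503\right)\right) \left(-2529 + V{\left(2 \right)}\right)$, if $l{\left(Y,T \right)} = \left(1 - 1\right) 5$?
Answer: $6257625$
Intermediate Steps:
$l{\left(Y,T \right)} = 0$ ($l{\left(Y,T \right)} = 0 \cdot 5 = 0$)
$V{\left(r \right)} = 6 + 2 r \left(65 + r\right)$ ($V{\left(r \right)} = 6 + \left(r + 65\right) \left(r + r\right) = 6 + \left(65 + r\right) 2 r = 6 + 2 r \left(65 + r\right)$)
$\left(-272 + \left(l{\left(-26,-33 \right)} - 2503\right)\right) \left(-2529 + V{\left(2 \right)}\right) = \left(-272 + \left(0 - 2503\right)\right) \left(-2529 + \left(6 + 2 \cdot 2^{2} + 130 \cdot 2\right)\right) = \left(-272 + \left(0 - 2503\right)\right) \left(-2529 + \left(6 + 2 \cdot 4 + 260\right)\right) = \left(-272 - 2503\right) \left(-2529 + \left(6 + 8 + 260\right)\right) = - 2775 \left(-2529 + 274\right) = \left(-2775\right) \left(-2255\right) = 6257625$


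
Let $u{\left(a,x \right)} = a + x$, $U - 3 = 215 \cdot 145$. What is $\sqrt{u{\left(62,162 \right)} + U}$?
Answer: $\sqrt{31402} \approx 177.21$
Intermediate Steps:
$U = 31178$ ($U = 3 + 215 \cdot 145 = 3 + 31175 = 31178$)
$\sqrt{u{\left(62,162 \right)} + U} = \sqrt{\left(62 + 162\right) + 31178} = \sqrt{224 + 31178} = \sqrt{31402}$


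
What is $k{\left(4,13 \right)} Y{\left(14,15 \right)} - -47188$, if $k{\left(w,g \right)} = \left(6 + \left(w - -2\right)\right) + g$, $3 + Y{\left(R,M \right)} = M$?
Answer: $47488$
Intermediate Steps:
$Y{\left(R,M \right)} = -3 + M$
$k{\left(w,g \right)} = 8 + g + w$ ($k{\left(w,g \right)} = \left(6 + \left(w + 2\right)\right) + g = \left(6 + \left(2 + w\right)\right) + g = \left(8 + w\right) + g = 8 + g + w$)
$k{\left(4,13 \right)} Y{\left(14,15 \right)} - -47188 = \left(8 + 13 + 4\right) \left(-3 + 15\right) - -47188 = 25 \cdot 12 + 47188 = 300 + 47188 = 47488$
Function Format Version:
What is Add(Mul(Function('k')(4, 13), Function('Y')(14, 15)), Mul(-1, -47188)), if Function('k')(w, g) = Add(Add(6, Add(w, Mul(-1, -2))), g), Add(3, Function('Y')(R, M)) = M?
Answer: 47488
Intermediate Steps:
Function('Y')(R, M) = Add(-3, M)
Function('k')(w, g) = Add(8, g, w) (Function('k')(w, g) = Add(Add(6, Add(w, 2)), g) = Add(Add(6, Add(2, w)), g) = Add(Add(8, w), g) = Add(8, g, w))
Add(Mul(Function('k')(4, 13), Function('Y')(14, 15)), Mul(-1, -47188)) = Add(Mul(Add(8, 13, 4), Add(-3, 15)), Mul(-1, -47188)) = Add(Mul(25, 12), 47188) = Add(300, 47188) = 47488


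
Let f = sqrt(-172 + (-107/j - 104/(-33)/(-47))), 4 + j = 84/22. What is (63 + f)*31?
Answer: 1953 + 155*sqrt(160283442)/3102 ≈ 2585.6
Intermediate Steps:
j = -2/11 (j = -4 + 84/22 = -4 + 84*(1/22) = -4 + 42/11 = -2/11 ≈ -0.18182)
f = 5*sqrt(160283442)/3102 (f = sqrt(-172 + (-107/(-2/11) - 104/(-33)/(-47))) = sqrt(-172 + (-107*(-11/2) - 104*(-1/33)*(-1/47))) = sqrt(-172 + (1177/2 + (104/33)*(-1/47))) = sqrt(-172 + (1177/2 - 104/1551)) = sqrt(-172 + 1825319/3102) = sqrt(1291775/3102) = 5*sqrt(160283442)/3102 ≈ 20.407)
(63 + f)*31 = (63 + 5*sqrt(160283442)/3102)*31 = 1953 + 155*sqrt(160283442)/3102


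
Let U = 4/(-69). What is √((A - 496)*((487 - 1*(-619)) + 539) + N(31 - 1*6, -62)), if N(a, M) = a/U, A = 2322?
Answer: √12013355/2 ≈ 1733.0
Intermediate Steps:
U = -4/69 (U = 4*(-1/69) = -4/69 ≈ -0.057971)
N(a, M) = -69*a/4 (N(a, M) = a/(-4/69) = a*(-69/4) = -69*a/4)
√((A - 496)*((487 - 1*(-619)) + 539) + N(31 - 1*6, -62)) = √((2322 - 496)*((487 - 1*(-619)) + 539) - 69*(31 - 1*6)/4) = √(1826*((487 + 619) + 539) - 69*(31 - 6)/4) = √(1826*(1106 + 539) - 69/4*25) = √(1826*1645 - 1725/4) = √(3003770 - 1725/4) = √(12013355/4) = √12013355/2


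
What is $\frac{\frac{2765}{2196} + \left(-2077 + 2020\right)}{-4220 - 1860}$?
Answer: $\frac{122407}{13351680} \approx 0.0091679$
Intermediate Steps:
$\frac{\frac{2765}{2196} + \left(-2077 + 2020\right)}{-4220 - 1860} = \frac{2765 \cdot \frac{1}{2196} - 57}{-6080} = \left(\frac{2765}{2196} - 57\right) \left(- \frac{1}{6080}\right) = \left(- \frac{122407}{2196}\right) \left(- \frac{1}{6080}\right) = \frac{122407}{13351680}$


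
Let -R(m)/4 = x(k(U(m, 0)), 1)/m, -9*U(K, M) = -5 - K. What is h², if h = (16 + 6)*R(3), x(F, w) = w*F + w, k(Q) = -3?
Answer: 30976/9 ≈ 3441.8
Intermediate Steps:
U(K, M) = 5/9 + K/9 (U(K, M) = -(-5 - K)/9 = 5/9 + K/9)
x(F, w) = w + F*w (x(F, w) = F*w + w = w + F*w)
R(m) = 8/m (R(m) = -4*1*(1 - 3)/m = -4*1*(-2)/m = -(-8)/m = 8/m)
h = 176/3 (h = (16 + 6)*(8/3) = 22*(8*(⅓)) = 22*(8/3) = 176/3 ≈ 58.667)
h² = (176/3)² = 30976/9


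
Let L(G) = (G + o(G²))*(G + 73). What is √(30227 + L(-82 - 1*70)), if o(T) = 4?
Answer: √41919 ≈ 204.74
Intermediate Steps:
L(G) = (4 + G)*(73 + G) (L(G) = (G + 4)*(G + 73) = (4 + G)*(73 + G))
√(30227 + L(-82 - 1*70)) = √(30227 + (292 + (-82 - 1*70)² + 77*(-82 - 1*70))) = √(30227 + (292 + (-82 - 70)² + 77*(-82 - 70))) = √(30227 + (292 + (-152)² + 77*(-152))) = √(30227 + (292 + 23104 - 11704)) = √(30227 + 11692) = √41919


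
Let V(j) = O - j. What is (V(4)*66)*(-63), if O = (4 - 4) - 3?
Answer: 29106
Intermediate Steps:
O = -3 (O = 0 - 3 = -3)
V(j) = -3 - j
(V(4)*66)*(-63) = ((-3 - 1*4)*66)*(-63) = ((-3 - 4)*66)*(-63) = -7*66*(-63) = -462*(-63) = 29106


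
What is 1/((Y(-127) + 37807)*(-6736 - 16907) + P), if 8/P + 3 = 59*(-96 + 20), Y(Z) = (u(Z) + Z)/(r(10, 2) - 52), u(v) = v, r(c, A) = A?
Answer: -112175/100283441259782 ≈ -1.1186e-9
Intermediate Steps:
Y(Z) = -Z/25 (Y(Z) = (Z + Z)/(2 - 52) = (2*Z)/(-50) = (2*Z)*(-1/50) = -Z/25)
P = -8/4487 (P = 8/(-3 + 59*(-96 + 20)) = 8/(-3 + 59*(-76)) = 8/(-3 - 4484) = 8/(-4487) = 8*(-1/4487) = -8/4487 ≈ -0.0017829)
1/((Y(-127) + 37807)*(-6736 - 16907) + P) = 1/((-1/25*(-127) + 37807)*(-6736 - 16907) - 8/4487) = 1/((127/25 + 37807)*(-23643) - 8/4487) = 1/((945302/25)*(-23643) - 8/4487) = 1/(-22349775186/25 - 8/4487) = 1/(-100283441259782/112175) = -112175/100283441259782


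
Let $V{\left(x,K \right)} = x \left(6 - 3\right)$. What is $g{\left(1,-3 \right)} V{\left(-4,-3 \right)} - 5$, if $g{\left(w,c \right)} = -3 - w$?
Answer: $43$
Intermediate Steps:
$V{\left(x,K \right)} = 3 x$ ($V{\left(x,K \right)} = x 3 = 3 x$)
$g{\left(1,-3 \right)} V{\left(-4,-3 \right)} - 5 = \left(-3 - 1\right) 3 \left(-4\right) - 5 = \left(-3 - 1\right) \left(-12\right) - 5 = \left(-4\right) \left(-12\right) - 5 = 48 - 5 = 43$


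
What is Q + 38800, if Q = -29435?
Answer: 9365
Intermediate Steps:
Q + 38800 = -29435 + 38800 = 9365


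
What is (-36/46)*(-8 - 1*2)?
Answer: 180/23 ≈ 7.8261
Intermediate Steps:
(-36/46)*(-8 - 1*2) = (-36/46)*(-8 - 2) = -3*6/23*(-10) = -18/23*(-10) = 180/23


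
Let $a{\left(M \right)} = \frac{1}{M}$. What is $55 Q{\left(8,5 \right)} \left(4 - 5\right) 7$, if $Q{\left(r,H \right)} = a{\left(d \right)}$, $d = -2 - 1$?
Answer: $\frac{385}{3} \approx 128.33$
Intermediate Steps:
$d = -3$
$Q{\left(r,H \right)} = - \frac{1}{3}$ ($Q{\left(r,H \right)} = \frac{1}{-3} = - \frac{1}{3}$)
$55 Q{\left(8,5 \right)} \left(4 - 5\right) 7 = 55 \left(- \frac{1}{3}\right) \left(4 - 5\right) 7 = - \frac{55 \left(4 - 5\right) 7}{3} = - \frac{55 \left(\left(-1\right) 7\right)}{3} = \left(- \frac{55}{3}\right) \left(-7\right) = \frac{385}{3}$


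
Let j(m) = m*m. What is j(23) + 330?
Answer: 859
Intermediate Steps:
j(m) = m**2
j(23) + 330 = 23**2 + 330 = 529 + 330 = 859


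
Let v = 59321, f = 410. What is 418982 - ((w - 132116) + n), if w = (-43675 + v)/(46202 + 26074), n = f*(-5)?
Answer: 19989654601/36138 ≈ 5.5315e+5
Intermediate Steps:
n = -2050 (n = 410*(-5) = -2050)
w = 7823/36138 (w = (-43675 + 59321)/(46202 + 26074) = 15646/72276 = 15646*(1/72276) = 7823/36138 ≈ 0.21648)
418982 - ((w - 132116) + n) = 418982 - ((7823/36138 - 132116) - 2050) = 418982 - (-4774400185/36138 - 2050) = 418982 - 1*(-4848483085/36138) = 418982 + 4848483085/36138 = 19989654601/36138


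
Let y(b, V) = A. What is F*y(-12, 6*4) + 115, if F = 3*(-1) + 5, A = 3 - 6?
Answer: 109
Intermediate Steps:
A = -3
y(b, V) = -3
F = 2 (F = -3 + 5 = 2)
F*y(-12, 6*4) + 115 = 2*(-3) + 115 = -6 + 115 = 109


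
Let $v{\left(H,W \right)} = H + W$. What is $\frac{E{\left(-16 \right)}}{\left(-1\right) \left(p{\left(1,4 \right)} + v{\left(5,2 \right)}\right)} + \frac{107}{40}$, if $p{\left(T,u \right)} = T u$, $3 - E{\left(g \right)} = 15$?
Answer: $\frac{1657}{440} \approx 3.7659$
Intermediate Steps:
$E{\left(g \right)} = -12$ ($E{\left(g \right)} = 3 - 15 = -12$)
$\frac{E{\left(-16 \right)}}{\left(-1\right) \left(p{\left(1,4 \right)} + v{\left(5,2 \right)}\right)} + \frac{107}{40} = - \frac{12}{\left(-1\right) \left(1 \cdot 4 + \left(5 + 2\right)\right)} + \frac{107}{40} = - \frac{12}{\left(-1\right) \left(4 + 7\right)} + 107 \cdot \frac{1}{40} = - \frac{12}{\left(-1\right) 11} + \frac{107}{40} = - \frac{12}{-11} + \frac{107}{40} = \left(-12\right) \left(- \frac{1}{11}\right) + \frac{107}{40} = \frac{12}{11} + \frac{107}{40} = \frac{1657}{440}$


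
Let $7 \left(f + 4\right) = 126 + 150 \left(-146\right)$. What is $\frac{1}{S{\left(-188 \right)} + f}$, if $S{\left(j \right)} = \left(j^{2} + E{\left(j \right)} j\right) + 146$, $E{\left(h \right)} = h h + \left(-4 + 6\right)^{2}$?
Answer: $- \frac{7}{46291340} \approx -1.5122 \cdot 10^{-7}$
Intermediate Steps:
$E{\left(h \right)} = 4 + h^{2}$ ($E{\left(h \right)} = h^{2} + 2^{2} = h^{2} + 4 = 4 + h^{2}$)
$S{\left(j \right)} = 146 + j^{2} + j \left(4 + j^{2}\right)$ ($S{\left(j \right)} = \left(j^{2} + \left(4 + j^{2}\right) j\right) + 146 = \left(j^{2} + j \left(4 + j^{2}\right)\right) + 146 = 146 + j^{2} + j \left(4 + j^{2}\right)$)
$f = - \frac{21802}{7}$ ($f = -4 + \frac{126 + 150 \left(-146\right)}{7} = -4 + \frac{126 - 21900}{7} = -4 + \frac{1}{7} \left(-21774\right) = -4 - \frac{21774}{7} = - \frac{21802}{7} \approx -3114.6$)
$\frac{1}{S{\left(-188 \right)} + f} = \frac{1}{\left(146 + \left(-188\right)^{2} - 188 \left(4 + \left(-188\right)^{2}\right)\right) - \frac{21802}{7}} = \frac{1}{\left(146 + 35344 - 188 \left(4 + 35344\right)\right) - \frac{21802}{7}} = \frac{1}{\left(146 + 35344 - 6645424\right) - \frac{21802}{7}} = \frac{1}{-6609934 - \frac{21802}{7}} = \frac{1}{- \frac{46291340}{7}} = - \frac{7}{46291340}$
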